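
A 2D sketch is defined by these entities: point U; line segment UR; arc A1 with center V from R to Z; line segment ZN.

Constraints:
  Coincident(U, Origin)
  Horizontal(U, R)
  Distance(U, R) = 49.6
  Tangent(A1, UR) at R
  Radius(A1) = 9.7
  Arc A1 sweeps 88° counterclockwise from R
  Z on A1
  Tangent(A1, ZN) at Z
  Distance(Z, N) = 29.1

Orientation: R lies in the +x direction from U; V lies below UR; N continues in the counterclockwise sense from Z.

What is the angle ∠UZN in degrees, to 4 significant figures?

101.2°

U is at the origin; UR is horizontal with |UR| = 49.6 and R on the +x side, so R = (49.60, 0.000). Since A1 is tangent to UR there, VR ⟂ UR, so V = R + (0, -9.7) = (49.60, -9.700). On A1, R sits at bearing 90° from V; an 88° counterclockwise sweep puts Z at bearing 178°, so Z = V + 9.7·(cos 178°, sin 178°) = (39.91, -9.361). Since A1 is tangent to ZN there, VZ ⟂ ZN, so ZN runs along (−sin 178°, cos 178°); with |ZN| = 29.1, N = (38.89, -38.44). Then cos ∠UZN = ZU·ZN / (|ZU||ZN|), giving 101.2°.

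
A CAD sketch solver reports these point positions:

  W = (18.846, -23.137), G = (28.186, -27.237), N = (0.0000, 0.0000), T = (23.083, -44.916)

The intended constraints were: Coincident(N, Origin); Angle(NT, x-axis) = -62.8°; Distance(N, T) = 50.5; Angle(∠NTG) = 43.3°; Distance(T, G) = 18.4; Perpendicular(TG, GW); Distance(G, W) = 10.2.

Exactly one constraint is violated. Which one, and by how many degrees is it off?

Perpendicular(TG, GW) — off by 7.60°.

N = (0.00, 0.00) ✓; NT at -62.80° ✓; |NT| = 50.50 ✓; ∠NTG = 43.30° ✓; |TG| = 18.40 ✓; ∠(TG, GW) = 82.40° ✗; |GW| = 10.20 ✓.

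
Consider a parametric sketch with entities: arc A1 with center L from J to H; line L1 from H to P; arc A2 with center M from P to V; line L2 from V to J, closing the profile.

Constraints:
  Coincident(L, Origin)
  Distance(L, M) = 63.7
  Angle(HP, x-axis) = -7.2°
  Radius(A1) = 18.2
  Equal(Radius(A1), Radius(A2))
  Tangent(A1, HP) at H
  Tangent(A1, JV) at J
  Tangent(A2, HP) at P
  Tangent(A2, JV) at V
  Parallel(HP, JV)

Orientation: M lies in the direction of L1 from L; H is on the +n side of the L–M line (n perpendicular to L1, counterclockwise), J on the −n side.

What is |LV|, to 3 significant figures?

66.2

The slot axis is L1's direction at -7.2°, so u = (cos -7.2°, sin -7.2°) = (0.992, -0.125) and n = (−sin -7.2°, cos -7.2°) = (0.125, 0.992). L is at the origin and M lies 63.7 along u from L, so M = 63.7·u = (63.2, -7.98). Tangency of A1 to both parallel lines with radius 18.2 puts H and J at L ± 18.2·n: H = (2.28, 18.1), J = (-2.28, -18.1). Equal radii place P and V the same way about M: P = M + 18.2·n = (65.5, 10.1), V = M − 18.2·n = (60.9, -26.0). Then |LV| = |V − L| = 66.2.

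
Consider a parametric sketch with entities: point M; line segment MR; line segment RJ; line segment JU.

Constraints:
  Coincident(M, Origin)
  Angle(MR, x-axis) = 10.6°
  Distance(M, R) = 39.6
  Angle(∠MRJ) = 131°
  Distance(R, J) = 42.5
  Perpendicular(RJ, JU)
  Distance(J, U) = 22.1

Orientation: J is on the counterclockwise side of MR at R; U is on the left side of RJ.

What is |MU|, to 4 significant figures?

68.92

M is at the origin; MR runs at 10.6° with length 39.6, so R = 39.6·(cos 10.6°, sin 10.6°) = (38.92, 7.284). ∠MRJ = 131.0°, so RJ runs at 10.6° + (180° − 131.0°) = 59.60° from the x-axis; with |RJ| = 42.5, J = R + 42.5·(cos 59.60°, sin 59.60°) = (60.43, 43.94). RJ is perpendicular to JU; with |JU| = 22.1 on the left of RJ, U = J + 22.1·(-0.8625, 0.5060) = (41.37, 55.12). Then |MU| = |U − M| = 68.92.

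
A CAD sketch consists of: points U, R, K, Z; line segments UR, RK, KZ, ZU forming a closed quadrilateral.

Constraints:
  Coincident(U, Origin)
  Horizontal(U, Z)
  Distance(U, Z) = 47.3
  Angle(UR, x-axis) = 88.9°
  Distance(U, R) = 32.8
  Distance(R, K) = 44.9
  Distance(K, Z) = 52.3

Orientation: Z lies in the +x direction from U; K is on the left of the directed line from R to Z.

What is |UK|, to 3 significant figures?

66.3

Checks: |RK| = 44.90 ✓; |KZ| = 52.30 ✓.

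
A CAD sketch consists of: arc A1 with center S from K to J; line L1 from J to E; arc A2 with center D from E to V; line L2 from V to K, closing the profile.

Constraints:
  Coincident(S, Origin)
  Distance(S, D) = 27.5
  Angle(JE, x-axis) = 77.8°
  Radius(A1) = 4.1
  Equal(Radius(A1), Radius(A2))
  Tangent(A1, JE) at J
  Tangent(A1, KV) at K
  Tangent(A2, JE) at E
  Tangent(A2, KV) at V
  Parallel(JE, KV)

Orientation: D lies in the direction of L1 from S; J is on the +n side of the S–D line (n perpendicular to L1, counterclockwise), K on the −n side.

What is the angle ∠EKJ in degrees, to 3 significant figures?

73.4°

The slot axis is L1's direction at 77.8°, so u = (cos 77.8°, sin 77.8°) = (0.211, 0.977) and n = (−sin 77.8°, cos 77.8°) = (-0.977, 0.211). S is at the origin and D lies 27.5 along u from S, so D = 27.5·u = (5.81, 26.9). Tangency of A1 to both parallel lines with radius 4.1 puts J and K at S ± 4.1·n: J = (-4.01, 0.866), K = (4.01, -0.866). Equal radii place E and V the same way about D: E = D + 4.1·n = (1.80, 27.7), V = D − 4.1·n = (9.82, 26.0). Then cos ∠EKJ = KE·KJ / (|KE||KJ|), giving 73.4°.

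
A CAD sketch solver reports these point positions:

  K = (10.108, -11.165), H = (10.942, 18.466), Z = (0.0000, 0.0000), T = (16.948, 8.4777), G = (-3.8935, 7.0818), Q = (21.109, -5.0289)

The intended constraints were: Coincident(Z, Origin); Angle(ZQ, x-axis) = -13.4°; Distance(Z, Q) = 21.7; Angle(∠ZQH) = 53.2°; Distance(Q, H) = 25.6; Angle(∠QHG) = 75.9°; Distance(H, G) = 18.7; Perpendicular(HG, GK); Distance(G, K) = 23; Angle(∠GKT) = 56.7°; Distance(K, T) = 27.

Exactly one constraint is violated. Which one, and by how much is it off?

Distance(K, T) = 27 — off by 6.20.

Z = (0.00, 0.00) ✓; ZQ at -13.40° ✓; |ZQ| = 21.70 ✓; ∠ZQH = 53.20° ✓; |QH| = 25.60 ✓; ∠QHG = 75.90° ✓; |HG| = 18.70 ✓; ∠(HG, GK) = 90.00° ✓; |GK| = 23.00 ✓; ∠GKT = 56.70° ✓; |KT| = 20.80 ✗.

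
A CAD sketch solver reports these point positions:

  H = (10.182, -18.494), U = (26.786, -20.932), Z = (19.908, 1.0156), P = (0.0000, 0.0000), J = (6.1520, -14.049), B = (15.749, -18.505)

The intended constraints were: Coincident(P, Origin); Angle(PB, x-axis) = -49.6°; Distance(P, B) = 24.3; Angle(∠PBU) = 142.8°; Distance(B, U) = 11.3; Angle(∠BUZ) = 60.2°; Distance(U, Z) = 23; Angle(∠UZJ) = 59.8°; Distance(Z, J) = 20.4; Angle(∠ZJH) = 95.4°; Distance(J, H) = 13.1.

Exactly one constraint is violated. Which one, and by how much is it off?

Distance(J, H) = 13.1 — off by 7.10.

P = (0.00, 0.00) ✓; PB at -49.60° ✓; |PB| = 24.30 ✓; ∠PBU = 142.8° ✓; |BU| = 11.30 ✓; ∠BUZ = 60.20° ✓; |UZ| = 23.00 ✓; ∠UZJ = 59.80° ✓; |ZJ| = 20.40 ✓; ∠ZJH = 95.40° ✓; |JH| = 6.000 ✗.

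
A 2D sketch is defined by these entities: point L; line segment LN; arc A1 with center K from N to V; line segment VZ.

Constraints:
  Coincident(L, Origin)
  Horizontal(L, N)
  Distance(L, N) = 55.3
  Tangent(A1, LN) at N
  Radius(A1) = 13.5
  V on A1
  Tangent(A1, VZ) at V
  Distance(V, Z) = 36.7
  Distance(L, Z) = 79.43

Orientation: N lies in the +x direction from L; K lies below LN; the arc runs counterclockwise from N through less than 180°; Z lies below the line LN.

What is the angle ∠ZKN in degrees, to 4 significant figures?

173.5°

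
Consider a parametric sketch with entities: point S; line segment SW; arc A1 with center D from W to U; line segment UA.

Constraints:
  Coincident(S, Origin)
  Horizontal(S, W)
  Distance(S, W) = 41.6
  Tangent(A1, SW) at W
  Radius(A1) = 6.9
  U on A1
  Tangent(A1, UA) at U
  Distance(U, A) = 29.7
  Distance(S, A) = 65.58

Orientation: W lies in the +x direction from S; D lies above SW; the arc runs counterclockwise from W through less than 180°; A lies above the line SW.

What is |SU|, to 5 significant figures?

48.501

S is at the origin; SW is horizontal with |SW| = 41.6 and W on the +x side, so W = (41.600, 0.0000). Since A1 is tangent to SW there, DW ⟂ SW, so D = W + (0, 6.9) = (41.600, 6.9000). Since DU ⟂ UA (tangency), |DA| = √(6.9² + 29.7²) = 30.491 regardless of where U sits on A1. So A lies on both circle(S, 65.58) and circle(D, 30.491); the above-SW intersection is A = (56.316, 33.605). U is the foot of the tangent from A: U = (48.240, 5.0239).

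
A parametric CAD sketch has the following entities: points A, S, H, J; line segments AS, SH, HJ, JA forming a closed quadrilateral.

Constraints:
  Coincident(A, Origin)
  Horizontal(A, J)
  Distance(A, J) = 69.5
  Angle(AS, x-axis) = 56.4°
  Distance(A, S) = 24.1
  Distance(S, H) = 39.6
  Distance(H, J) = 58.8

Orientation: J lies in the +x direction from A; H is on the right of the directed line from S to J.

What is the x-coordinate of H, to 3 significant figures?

14.0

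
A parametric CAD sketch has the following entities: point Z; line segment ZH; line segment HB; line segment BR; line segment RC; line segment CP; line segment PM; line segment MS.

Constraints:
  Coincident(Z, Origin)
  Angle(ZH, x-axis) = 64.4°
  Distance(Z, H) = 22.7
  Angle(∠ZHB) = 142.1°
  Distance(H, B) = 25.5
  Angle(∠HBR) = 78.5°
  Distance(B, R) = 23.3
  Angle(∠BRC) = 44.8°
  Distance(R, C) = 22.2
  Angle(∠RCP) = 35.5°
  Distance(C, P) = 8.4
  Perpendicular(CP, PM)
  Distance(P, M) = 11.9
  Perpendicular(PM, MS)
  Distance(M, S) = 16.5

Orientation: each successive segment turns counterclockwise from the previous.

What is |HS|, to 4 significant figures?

12.84

Z is at the origin; ZH runs at 64.4° with length 22.7, so H = (9.808, 20.47). ∠ZHB = 142.1° gives HB at 102.3° from the x-axis; with |HB| = 25.5, B = (4.376, 45.39). ∠HBR = 78.5° gives BR at -156.2° from the x-axis; with |BR| = 23.3, R = (-16.94, 35.98). ∠BRC = 44.8° gives RC at -21.00° from the x-axis; with |RC| = 22.2, C = (3.783, 28.03). ∠RCP = 35.5° gives CP at 123.5° from the x-axis; with |CP| = 8.4, P = (-0.8533, 35.03). CP is perpendicular to PM, so PM runs at -146.5°; with |PM| = 11.9, M = (-10.78, 28.46). PM ⟂ MS, so MS runs at -56.50°; with |MS| = 16.5, S = (-1.670, 14.71). Then |HS| = |S − H| = 12.84.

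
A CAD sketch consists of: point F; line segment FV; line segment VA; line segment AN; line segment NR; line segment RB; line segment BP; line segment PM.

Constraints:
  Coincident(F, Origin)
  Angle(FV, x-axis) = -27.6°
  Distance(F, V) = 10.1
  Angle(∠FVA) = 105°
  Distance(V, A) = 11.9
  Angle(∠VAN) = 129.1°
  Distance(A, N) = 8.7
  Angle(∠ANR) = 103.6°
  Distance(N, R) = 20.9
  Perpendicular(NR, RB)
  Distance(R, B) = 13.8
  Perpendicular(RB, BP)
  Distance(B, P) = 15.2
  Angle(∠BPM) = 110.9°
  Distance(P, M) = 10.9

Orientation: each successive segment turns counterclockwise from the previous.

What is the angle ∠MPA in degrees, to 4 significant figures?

34.50°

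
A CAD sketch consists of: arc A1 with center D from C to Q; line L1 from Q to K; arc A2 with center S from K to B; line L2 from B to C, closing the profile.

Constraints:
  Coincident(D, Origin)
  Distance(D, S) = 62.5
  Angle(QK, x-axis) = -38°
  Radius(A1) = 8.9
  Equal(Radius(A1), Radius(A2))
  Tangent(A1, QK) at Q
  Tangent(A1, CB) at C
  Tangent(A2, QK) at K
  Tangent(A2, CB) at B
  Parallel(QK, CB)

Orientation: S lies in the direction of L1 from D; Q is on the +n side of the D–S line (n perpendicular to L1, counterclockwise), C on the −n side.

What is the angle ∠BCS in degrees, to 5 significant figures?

8.1044°

The slot axis is L1's direction at -38.0°, so u = (cos -38.0°, sin -38.0°) = (0.78801, -0.61566) and n = (−sin -38.0°, cos -38.0°) = (0.61566, 0.78801). D is at the origin and S lies 62.5 along u from D, so S = 62.5·u = (49.251, -38.479). Tangency of A1 to both parallel lines with radius 8.9 puts Q and C at D ± 8.9·n: Q = (5.4794, 7.0133), C = (-5.4794, -7.0133). Equal radii place K and B the same way about S: K = S + 8.9·n = (54.730, -31.466), B = S − 8.9·n = (43.771, -45.492). Then cos ∠BCS = CB·CS / (|CB||CS|), giving 8.1044°.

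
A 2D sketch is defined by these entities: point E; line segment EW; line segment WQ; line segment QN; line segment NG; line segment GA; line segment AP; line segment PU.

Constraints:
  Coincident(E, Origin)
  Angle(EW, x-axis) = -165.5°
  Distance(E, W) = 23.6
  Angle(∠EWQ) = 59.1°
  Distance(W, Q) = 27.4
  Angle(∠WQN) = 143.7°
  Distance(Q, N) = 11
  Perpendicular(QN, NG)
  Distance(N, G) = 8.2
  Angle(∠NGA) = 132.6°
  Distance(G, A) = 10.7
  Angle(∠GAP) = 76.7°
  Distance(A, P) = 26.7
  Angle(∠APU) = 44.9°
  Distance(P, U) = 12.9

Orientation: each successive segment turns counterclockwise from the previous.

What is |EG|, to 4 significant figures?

20.57

∠WQN = 143.7° gives QN at -8.300° from the x-axis; with |QN| = 11.0, N = (7.546, -26.74). QN ⟂ NG, so NG runs at 81.70°; with |NG| = 8.2, G = (8.730, -18.62). Then |EG| = |G − E| = 20.57.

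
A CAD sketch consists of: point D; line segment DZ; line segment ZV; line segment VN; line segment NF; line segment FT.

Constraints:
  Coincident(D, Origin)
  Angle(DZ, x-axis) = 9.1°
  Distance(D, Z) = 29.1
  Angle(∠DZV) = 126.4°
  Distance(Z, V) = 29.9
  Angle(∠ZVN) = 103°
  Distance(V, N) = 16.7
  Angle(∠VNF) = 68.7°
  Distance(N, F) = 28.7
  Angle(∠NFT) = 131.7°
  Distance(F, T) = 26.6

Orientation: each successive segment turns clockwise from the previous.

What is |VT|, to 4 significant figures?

40.56

D is at the origin; DZ runs at 9.1° with length 29.1, so Z = (28.73, 4.602). ∠DZV = 126.4° gives ZV at -44.50° from the x-axis; with |ZV| = 29.9, V = (50.06, -16.35). ∠ZVN = 103.0° gives VN at -121.5° from the x-axis; with |VN| = 16.7, N = (41.33, -30.59). ∠VNF = 68.7° gives NF at 127.2° from the x-axis; with |NF| = 28.7, F = (23.98, -7.733). ∠NFT = 131.7° gives FT at 78.90° from the x-axis; with |FT| = 26.6, T = (29.10, 18.37). Then |VT| = |T − V| = 40.56.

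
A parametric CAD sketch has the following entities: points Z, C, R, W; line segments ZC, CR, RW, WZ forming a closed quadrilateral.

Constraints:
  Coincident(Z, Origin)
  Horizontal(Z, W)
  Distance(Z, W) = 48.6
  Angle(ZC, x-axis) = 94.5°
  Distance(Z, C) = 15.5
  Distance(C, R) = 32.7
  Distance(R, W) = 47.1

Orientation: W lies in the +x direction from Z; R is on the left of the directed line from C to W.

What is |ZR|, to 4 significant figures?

44.41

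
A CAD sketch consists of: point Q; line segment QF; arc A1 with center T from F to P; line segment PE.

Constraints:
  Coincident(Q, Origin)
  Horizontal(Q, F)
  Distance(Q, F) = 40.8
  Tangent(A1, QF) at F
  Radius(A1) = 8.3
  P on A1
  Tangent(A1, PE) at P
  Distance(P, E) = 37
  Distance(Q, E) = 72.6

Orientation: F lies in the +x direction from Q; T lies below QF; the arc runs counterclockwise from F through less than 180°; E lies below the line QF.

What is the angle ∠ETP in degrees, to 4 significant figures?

77.36°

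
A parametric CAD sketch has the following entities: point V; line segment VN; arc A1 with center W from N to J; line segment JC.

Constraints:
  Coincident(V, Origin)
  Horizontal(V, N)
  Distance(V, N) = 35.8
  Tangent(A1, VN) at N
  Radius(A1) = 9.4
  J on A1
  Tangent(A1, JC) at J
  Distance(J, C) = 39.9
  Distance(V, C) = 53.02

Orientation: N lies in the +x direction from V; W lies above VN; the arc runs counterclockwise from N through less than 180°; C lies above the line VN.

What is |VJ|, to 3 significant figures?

46.1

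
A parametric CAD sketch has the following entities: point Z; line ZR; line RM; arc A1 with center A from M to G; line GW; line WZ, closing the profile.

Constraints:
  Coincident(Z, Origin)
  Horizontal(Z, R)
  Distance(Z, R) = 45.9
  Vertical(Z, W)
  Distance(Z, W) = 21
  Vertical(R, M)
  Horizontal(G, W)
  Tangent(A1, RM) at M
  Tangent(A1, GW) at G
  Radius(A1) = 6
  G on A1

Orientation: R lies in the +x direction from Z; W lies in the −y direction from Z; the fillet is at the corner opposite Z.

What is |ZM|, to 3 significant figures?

48.3

Z is at the origin; Z and R share the same y with |ZR| = 45.9 and R on the +x side, so R = (45.9, 0.00). ZW is vertical with |ZW| = 21.0 and W on the −y side, so W = (0.00, -21.0). The virtual corner opposite Z is at (45.9, -21.0). Tangency of A1 to RM means the radius AM is perpendicular to RM and the tangent condition forces AG to be normal to GW, with radius 6.0, so the center A sits 6.0 in from both sides at A = (39.9, -15.0). That places the tangent points at M = (45.9, -15.0) on RM and G = (39.9, -21.0) on GW. Then |ZM| = |M − Z| = 48.3.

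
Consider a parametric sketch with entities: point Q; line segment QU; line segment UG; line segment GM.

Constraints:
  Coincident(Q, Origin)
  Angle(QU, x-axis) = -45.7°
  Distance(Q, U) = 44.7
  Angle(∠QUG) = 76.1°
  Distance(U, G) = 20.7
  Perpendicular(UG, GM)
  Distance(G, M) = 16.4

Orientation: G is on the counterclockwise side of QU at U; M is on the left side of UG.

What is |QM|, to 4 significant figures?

28.77

∠QUG = 76.1°, so UG runs at -45.7° + (180° − 76.1°) = 58.20° from the x-axis; with |UG| = 20.7, G = U + 20.7·(cos 58.20°, sin 58.20°) = (42.13, -14.40). UG ⟂ GM; with |GM| = 16.4 on the left of UG, M = G + 16.4·(-0.8499, 0.5270) = (28.19, -5.757). Then |QM| = |M − Q| = 28.77.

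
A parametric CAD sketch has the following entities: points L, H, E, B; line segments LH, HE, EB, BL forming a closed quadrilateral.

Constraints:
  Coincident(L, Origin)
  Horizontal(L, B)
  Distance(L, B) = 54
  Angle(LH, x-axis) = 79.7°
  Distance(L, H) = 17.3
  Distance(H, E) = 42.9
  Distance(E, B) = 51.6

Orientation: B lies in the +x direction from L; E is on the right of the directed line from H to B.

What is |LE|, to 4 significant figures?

27.04

L is at the origin; L and B share the same y with |LB| = 54.0 and B in +x, so B = (54.0, 0). LH runs at 79.7° with |LH| = 17.3, so H = (3.093, 17.02). E is determined by |HE| = 42.9 and |EB| = 51.6 together: it lies at the intersection of circle(H, 42.9) and circle(B, 51.6). With |HB| = 53.68, the foot of the radical line on HB is 19.18 from H and the perpendicular offset is √(42.9² − 19.18²) = 38.37. Taking the right-of-HB solution: E = (9.115, -25.45).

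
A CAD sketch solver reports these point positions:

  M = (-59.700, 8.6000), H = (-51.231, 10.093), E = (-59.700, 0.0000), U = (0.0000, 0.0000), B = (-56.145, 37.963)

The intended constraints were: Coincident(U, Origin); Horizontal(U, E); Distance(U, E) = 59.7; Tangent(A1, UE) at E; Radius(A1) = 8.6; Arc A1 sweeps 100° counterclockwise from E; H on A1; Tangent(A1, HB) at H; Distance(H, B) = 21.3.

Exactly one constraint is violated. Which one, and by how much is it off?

Distance(H, B) = 21.3 — off by 7.00.

U = (0.00, 0.00) ✓; U.y = 0.00, E.y = 0.00 ✓; |UE| = 59.70 ✓; ∠(ME, EU) = 90.00° ✓; |ME| = 8.600 ✓; bearing(M→H) − bearing(M→E) = 100.0° ✓; |MH| = 8.600 ✓; ∠(MH, HB) = 90.00° ✓; |HB| = 28.30 ✗.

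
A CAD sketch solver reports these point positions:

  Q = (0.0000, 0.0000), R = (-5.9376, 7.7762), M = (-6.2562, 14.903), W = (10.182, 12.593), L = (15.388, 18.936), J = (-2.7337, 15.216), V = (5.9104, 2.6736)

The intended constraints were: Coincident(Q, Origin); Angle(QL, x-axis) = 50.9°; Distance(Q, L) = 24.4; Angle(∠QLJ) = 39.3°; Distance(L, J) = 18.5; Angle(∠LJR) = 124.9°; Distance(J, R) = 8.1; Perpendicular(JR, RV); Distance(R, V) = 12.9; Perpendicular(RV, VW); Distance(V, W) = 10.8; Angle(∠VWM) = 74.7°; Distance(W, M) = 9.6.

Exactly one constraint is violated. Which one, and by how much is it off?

Distance(W, M) = 9.6 — off by 7.00.

Q = (0.00, 0.00) ✓; QL at 50.90° ✓; |QL| = 24.40 ✓; ∠QLJ = 39.30° ✓; |LJ| = 18.50 ✓; ∠LJR = 124.9° ✓; |JR| = 8.100 ✓; ∠(JR, RV) = 90.00° ✓; |RV| = 12.90 ✓; ∠(RV, VW) = 90.00° ✓; |VW| = 10.80 ✓; ∠VWM = 74.70° ✓; |WM| = 16.60 ✗.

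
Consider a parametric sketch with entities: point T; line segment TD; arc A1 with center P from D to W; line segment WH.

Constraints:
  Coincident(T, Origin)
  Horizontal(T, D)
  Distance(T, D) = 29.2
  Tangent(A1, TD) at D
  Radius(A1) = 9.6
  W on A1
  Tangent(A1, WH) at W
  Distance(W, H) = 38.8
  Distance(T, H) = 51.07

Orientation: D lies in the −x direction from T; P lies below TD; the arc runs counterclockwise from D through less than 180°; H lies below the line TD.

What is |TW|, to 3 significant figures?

40.2

T is at the origin; T and D share the same y with |TD| = 29.2 and D on the −x side, so D = (-29.2, 0.00). A1 meets TD tangentially, so PD is at right angles to TD, so P = D + (0, -9.6) = (-29.2, -9.60). Since PW ⟂ WH (tangency), |PH| = √(9.6² + 38.8²) = 40.0 regardless of where W sits on A1. So H lies on both circle(T, 51.07) and circle(P, 40.0); the below-TD intersection is H = (-17.7, -47.9). W is the foot of the tangent from H: W = (-37.5, -14.5).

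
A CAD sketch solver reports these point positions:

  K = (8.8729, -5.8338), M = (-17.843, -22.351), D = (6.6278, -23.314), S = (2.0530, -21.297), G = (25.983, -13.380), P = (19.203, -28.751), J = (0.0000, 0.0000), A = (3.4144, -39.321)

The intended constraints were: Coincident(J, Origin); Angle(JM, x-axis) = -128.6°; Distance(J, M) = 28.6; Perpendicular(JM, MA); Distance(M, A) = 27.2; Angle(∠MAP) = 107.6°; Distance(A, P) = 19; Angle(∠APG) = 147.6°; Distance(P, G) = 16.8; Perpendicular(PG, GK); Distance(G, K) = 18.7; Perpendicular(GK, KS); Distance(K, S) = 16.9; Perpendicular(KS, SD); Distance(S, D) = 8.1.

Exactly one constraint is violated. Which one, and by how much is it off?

Distance(S, D) = 8.1 — off by 3.10.

J = (0.00, 0.00) ✓; JM at -128.6° ✓; |JM| = 28.60 ✓; ∠(JM, MA) = 90.00° ✓; |MA| = 27.20 ✓; ∠MAP = 107.6° ✓; |AP| = 19.00 ✓; ∠APG = 147.6° ✓; |PG| = 16.80 ✓; ∠(PG, GK) = 90.00° ✓; |GK| = 18.70 ✓; ∠(GK, KS) = 90.00° ✓; |KS| = 16.90 ✓; ∠(KS, SD) = 90.01° ✓; |SD| = 5.000 ✗.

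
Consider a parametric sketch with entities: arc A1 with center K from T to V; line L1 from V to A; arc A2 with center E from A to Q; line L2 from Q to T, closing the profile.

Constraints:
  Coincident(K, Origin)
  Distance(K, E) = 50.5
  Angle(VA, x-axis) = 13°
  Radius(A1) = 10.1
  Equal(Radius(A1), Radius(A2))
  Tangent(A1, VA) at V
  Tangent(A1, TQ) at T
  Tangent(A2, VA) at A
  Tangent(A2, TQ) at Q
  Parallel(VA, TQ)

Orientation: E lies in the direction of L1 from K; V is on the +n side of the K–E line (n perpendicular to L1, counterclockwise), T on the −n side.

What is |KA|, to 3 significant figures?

51.5

Tangency of A1 to both parallel lines with radius 10.1 puts V and T at K ± 10.1·n: V = (-2.27, 9.84), T = (2.27, -9.84). Equal radii place A and Q the same way about E: A = E + 10.1·n = (46.9, 21.2), Q = E − 10.1·n = (51.5, 1.52). Then |KA| = |A − K| = 51.5.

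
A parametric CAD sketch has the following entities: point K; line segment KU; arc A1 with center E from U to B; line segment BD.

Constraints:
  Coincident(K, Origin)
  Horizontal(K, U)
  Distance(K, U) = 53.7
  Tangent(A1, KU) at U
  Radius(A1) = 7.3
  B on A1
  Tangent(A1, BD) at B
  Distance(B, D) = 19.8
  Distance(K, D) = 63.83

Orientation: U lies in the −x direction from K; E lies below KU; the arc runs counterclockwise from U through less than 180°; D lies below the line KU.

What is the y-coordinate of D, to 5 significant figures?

-28.091

Checks: |KU| = 53.70 ✓; |EB| = 7.300 ✓; ∠(EB, BD) = 90.00° ✓; |BD| = 19.80 ✓; |KD| = 63.83 ✓.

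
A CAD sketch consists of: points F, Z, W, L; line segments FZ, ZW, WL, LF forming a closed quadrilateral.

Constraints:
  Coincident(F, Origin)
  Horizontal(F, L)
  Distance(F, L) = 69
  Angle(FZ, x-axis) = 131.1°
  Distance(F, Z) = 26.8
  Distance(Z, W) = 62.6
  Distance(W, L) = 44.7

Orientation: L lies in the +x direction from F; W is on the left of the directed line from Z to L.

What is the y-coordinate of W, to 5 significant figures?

36.276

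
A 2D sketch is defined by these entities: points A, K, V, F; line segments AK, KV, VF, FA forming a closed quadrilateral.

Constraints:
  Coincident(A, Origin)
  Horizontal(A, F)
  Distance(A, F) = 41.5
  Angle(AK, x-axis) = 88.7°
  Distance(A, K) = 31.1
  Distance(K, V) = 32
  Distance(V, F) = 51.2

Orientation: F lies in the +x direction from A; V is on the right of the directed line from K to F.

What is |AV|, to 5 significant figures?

9.7287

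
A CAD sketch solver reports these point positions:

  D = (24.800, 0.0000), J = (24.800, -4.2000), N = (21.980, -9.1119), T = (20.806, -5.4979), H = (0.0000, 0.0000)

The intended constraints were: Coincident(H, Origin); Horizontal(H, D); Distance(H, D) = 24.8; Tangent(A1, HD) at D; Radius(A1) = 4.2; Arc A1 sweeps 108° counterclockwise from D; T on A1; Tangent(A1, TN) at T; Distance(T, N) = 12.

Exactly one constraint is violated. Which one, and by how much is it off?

Distance(T, N) = 12 — off by 8.20.

H = (0.00, 0.00) ✓; H.y = 0.00, D.y = 0.00 ✓; |HD| = 24.80 ✓; ∠(JD, DH) = 90.00° ✓; |JD| = 4.200 ✓; bearing(J→T) − bearing(J→D) = 108.0° ✓; |JT| = 4.200 ✓; ∠(JT, TN) = 90.01° ✓; |TN| = 3.800 ✗.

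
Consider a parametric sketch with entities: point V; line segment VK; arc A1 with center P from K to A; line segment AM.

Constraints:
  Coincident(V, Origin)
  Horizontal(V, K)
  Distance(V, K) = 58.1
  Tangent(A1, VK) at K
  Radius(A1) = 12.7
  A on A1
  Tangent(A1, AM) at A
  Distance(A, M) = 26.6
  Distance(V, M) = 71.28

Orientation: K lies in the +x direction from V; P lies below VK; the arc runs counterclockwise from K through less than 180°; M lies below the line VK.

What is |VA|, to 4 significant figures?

49.86

V is at the origin; V and K share the same y with |VK| = 58.1 and K on the +x side, so K = (58.10, 0.000). A1 meets VK tangentially, so PK is at right angles to VK, so P = K + (0, -12.7) = (58.10, -12.70). Since PA ⟂ AM (tangency), |PM| = √(12.7² + 26.6²) = 29.48 regardless of where A sits on A1. So M lies on both circle(V, 71.28) and circle(P, 29.48); the below-VK intersection is M = (57.47, -42.17). A is the foot of the tangent from M: A = (46.52, -17.92).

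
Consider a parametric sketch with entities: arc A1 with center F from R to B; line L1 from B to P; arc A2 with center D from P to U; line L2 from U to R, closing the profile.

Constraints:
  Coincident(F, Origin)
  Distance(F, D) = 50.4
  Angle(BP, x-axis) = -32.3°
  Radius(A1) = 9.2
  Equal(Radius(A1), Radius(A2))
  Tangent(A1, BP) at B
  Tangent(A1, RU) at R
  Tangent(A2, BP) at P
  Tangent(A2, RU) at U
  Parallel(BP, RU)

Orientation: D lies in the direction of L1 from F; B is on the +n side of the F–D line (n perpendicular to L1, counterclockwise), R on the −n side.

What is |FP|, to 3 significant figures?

51.2

The slot axis is L1's direction at -32.3°, so u = (cos -32.3°, sin -32.3°) = (0.845, -0.534) and n = (−sin -32.3°, cos -32.3°) = (0.534, 0.845). F is at the origin and D lies 50.4 along u from F, so D = 50.4·u = (42.6, -26.9). Tangency of A1 to both parallel lines with radius 9.2 puts B and R at F ± 9.2·n: B = (4.92, 7.78), R = (-4.92, -7.78). Equal radii place P and U the same way about D: P = D + 9.2·n = (47.5, -19.2), U = D − 9.2·n = (37.7, -34.7). Then |FP| = |P − F| = 51.2.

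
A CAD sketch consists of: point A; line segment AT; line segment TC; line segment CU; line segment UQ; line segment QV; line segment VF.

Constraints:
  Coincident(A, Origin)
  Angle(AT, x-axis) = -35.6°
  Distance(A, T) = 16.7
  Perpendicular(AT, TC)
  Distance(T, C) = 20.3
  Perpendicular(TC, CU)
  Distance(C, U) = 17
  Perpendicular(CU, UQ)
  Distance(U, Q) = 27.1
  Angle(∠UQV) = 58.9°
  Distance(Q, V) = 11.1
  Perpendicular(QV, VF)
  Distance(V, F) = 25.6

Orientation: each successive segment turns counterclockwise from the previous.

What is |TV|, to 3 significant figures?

7.57

CU ⟂ UQ, so UQ runs at -126°; with |UQ| = 27.1, Q = (-4.20, -5.35). ∠UQV = 58.9° gives QV at -4.50° from the x-axis; with |QV| = 11.1, V = (6.86, -6.23). Then |TV| = |V − T| = 7.57.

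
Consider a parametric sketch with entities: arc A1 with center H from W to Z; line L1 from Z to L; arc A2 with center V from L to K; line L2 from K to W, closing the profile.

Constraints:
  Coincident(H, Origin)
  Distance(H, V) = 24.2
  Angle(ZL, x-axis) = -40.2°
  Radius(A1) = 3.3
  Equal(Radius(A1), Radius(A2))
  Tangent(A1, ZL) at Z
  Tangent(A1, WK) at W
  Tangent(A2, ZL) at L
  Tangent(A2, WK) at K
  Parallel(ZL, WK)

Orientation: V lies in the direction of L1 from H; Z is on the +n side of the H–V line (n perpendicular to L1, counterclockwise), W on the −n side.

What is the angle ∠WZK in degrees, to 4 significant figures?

74.74°

The slot axis is L1's direction at -40.2°, so u = (cos -40.2°, sin -40.2°) = (0.7638, -0.6455) and n = (−sin -40.2°, cos -40.2°) = (0.6455, 0.7638). H is at the origin and V lies 24.2 along u from H, so V = 24.2·u = (18.48, -15.62). Tangency of A1 to both parallel lines with radius 3.3 puts Z and W at H ± 3.3·n: Z = (2.130, 2.521), W = (-2.130, -2.521). Equal radii place L and K the same way about V: L = V + 3.3·n = (20.61, -13.10), K = V − 3.3·n = (16.35, -18.14). Then cos ∠WZK = ZW·ZK / (|ZW||ZK|), giving 74.74°.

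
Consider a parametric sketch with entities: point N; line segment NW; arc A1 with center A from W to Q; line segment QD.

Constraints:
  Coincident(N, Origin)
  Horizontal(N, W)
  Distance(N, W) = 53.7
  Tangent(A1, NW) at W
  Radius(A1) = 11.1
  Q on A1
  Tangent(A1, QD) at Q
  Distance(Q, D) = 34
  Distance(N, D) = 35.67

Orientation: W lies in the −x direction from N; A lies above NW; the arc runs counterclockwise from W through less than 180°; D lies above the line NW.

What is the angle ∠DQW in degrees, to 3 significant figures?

157°

N is at the origin; N and W share the same y with |NW| = 53.7 and W on the −x side, so W = (-53.7, 0.00). Tangency of A1 to NW means the radius AW is perpendicular to NW, so A = W + (0, 11.1) = (-53.7, 11.1). Since AQ ⟂ QD (tangency), |AD| = √(11.1² + 34.0²) = 35.8 regardless of where Q sits on A1. So D lies on both circle(N, 35.67) and circle(A, 35.8); the above-NW intersection is D = (-22.2, 28.0). Q is the foot of the tangent from D: Q = (-45.7, 3.42).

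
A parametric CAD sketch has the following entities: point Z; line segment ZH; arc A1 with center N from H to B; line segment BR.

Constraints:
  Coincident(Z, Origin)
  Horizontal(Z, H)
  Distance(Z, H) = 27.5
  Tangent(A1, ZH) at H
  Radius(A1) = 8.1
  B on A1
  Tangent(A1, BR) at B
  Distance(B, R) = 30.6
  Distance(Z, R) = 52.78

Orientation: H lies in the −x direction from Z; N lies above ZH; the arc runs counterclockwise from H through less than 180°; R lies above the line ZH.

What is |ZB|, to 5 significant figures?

23.869

Z is at the origin; Z and H share the same y with |ZH| = 27.5 and H on the −x side, so H = (-27.500, 0.0000). A1 meets ZH tangentially, so NH is at right angles to ZH, so N = H + (0, 8.1) = (-27.500, 8.1000). Since NB ⟂ BR (tangency), |NR| = √(8.1² + 30.6²) = 31.654 regardless of where B sits on A1. So R lies on both circle(Z, 52.78) and circle(N, 31.654); the above-ZH intersection is R = (-36.009, 38.589). B is the foot of the tangent from R: B = (-20.515, 12.201).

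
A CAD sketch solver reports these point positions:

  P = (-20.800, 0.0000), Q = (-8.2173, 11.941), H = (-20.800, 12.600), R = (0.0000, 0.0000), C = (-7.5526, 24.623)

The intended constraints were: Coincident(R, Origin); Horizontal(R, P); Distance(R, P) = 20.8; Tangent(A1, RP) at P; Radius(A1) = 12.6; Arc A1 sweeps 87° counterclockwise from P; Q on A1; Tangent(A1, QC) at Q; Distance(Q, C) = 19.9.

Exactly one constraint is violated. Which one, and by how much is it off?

Distance(Q, C) = 19.9 — off by 7.20.

R = (0.00, 0.00) ✓; R.y = 0.00, P.y = 0.00 ✓; |RP| = 20.80 ✓; ∠(HP, PR) = 90.00° ✓; |HP| = 12.60 ✓; bearing(H→Q) − bearing(H→P) = 87.00° ✓; |HQ| = 12.60 ✓; ∠(HQ, QC) = 90.00° ✓; |QC| = 12.70 ✗.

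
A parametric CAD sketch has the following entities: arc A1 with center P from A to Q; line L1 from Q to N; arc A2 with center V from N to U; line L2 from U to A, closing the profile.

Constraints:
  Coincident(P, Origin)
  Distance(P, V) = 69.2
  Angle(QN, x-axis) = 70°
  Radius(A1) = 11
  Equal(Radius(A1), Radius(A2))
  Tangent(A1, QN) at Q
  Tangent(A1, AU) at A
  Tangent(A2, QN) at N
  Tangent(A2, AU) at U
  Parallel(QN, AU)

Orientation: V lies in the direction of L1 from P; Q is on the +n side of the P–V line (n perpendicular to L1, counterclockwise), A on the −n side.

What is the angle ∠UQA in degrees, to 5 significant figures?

72.364°

The slot axis is L1's direction at 70.0°, so u = (cos 70.0°, sin 70.0°) = (0.34202, 0.93969) and n = (−sin 70.0°, cos 70.0°) = (-0.93969, 0.34202). P is at the origin and V lies 69.2 along u from P, so V = 69.2·u = (23.668, 65.027). Tangency of A1 to both parallel lines with radius 11.0 puts Q and A at P ± 11.0·n: Q = (-10.337, 3.7622), A = (10.337, -3.7622). Equal radii place N and U the same way about V: N = V + 11.0·n = (13.331, 68.789), U = V − 11.0·n = (34.004, 61.265). Then cos ∠UQA = QU·QA / (|QU||QA|), giving 72.364°.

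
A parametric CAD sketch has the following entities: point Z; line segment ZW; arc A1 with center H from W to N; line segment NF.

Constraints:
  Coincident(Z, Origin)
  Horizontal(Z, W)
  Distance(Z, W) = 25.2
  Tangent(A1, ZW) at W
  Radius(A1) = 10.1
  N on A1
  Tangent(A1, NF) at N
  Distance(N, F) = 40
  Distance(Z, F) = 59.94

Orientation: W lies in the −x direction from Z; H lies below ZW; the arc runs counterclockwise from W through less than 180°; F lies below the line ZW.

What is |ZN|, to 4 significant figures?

36.93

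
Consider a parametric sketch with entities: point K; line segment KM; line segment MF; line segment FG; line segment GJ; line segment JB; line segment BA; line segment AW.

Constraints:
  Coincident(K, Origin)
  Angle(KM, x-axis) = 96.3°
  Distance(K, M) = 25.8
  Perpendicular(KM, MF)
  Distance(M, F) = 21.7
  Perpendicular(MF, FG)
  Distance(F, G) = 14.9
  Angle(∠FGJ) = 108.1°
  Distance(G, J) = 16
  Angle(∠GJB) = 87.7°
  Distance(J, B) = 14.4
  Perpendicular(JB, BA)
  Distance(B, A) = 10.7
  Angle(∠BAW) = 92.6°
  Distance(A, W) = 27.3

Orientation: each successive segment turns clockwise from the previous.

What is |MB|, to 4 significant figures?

6.541

∠FGJ = 108.1° gives GJ at -155.6° from the x-axis; with |GJ| = 16.0, J = (5.802, 6.606). ∠GJB = 87.7° gives JB at 112.1° from the x-axis; with |JB| = 14.4, B = (0.3843, 19.95). Then |MB| = |B − M| = 6.541.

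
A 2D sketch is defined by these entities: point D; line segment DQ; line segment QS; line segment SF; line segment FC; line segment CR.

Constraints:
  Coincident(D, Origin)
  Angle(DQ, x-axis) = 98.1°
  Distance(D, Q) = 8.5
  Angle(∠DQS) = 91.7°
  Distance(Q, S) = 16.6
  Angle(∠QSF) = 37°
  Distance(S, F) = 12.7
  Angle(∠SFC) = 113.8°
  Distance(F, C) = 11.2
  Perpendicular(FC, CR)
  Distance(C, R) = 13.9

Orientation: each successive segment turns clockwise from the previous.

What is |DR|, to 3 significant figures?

18.8

D is at the origin; DQ runs at 98.1° with length 8.5, so Q = (-1.20, 8.42). ∠DQS = 91.7° gives QS at 9.80° from the x-axis; with |QS| = 16.6, S = (15.2, 11.2). ∠QSF = 37.0° gives SF at -133° from the x-axis; with |SF| = 12.7, F = (6.47, 1.98). ∠SFC = 113.8° gives FC at 161° from the x-axis; with |FC| = 11.2, C = (-4.10, 5.70). FC ⟂ CR, so CR runs at 70.6°; with |CR| = 13.9, R = (0.519, 18.8). Then |DR| = |R − D| = 18.8.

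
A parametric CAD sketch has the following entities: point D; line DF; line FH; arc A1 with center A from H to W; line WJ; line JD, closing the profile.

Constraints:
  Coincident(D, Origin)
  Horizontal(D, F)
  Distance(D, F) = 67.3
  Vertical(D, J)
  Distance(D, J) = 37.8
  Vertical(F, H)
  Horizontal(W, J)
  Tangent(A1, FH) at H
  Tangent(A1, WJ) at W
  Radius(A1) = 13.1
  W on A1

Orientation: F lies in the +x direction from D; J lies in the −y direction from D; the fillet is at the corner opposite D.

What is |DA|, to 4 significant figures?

59.56

D is at the origin; D and F share the same y with |DF| = 67.3 and F on the +x side, so F = (67.30, 0.000). DJ is vertical with |DJ| = 37.8 and J on the −y side, so J = (0.000, -37.80). The virtual corner opposite D is at (67.30, -37.80). Tangency of A1 to FH means the radius AH is perpendicular to FH and tangency of A1 to WJ means the radius AW is perpendicular to WJ, with radius 13.1, so the center A sits 13.1 in from both sides at A = (54.20, -24.70). Then |DA| = |A − D| = 59.56.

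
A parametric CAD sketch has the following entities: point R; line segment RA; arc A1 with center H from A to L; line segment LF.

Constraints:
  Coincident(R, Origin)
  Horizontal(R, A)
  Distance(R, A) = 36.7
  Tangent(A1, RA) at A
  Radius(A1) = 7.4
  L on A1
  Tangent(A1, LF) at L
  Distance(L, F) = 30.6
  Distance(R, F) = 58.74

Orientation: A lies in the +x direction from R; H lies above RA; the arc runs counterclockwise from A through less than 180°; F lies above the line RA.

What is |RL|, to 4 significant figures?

44.68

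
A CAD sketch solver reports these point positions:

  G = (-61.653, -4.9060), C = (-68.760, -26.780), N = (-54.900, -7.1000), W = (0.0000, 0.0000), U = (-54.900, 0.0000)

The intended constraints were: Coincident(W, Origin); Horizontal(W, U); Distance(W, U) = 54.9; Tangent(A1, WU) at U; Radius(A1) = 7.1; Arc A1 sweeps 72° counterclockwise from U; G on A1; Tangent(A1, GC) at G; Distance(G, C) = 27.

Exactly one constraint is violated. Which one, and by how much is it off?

Distance(G, C) = 27 — off by 4.00.

W = (0.00, 0.00) ✓; W.y = 0.00, U.y = 0.00 ✓; |WU| = 54.90 ✓; ∠(NU, UW) = 90.00° ✓; |NU| = 7.100 ✓; bearing(N→G) − bearing(N→U) = 72.00° ✓; |NG| = 7.100 ✓; ∠(NG, GC) = 90.00° ✓; |GC| = 23.00 ✗.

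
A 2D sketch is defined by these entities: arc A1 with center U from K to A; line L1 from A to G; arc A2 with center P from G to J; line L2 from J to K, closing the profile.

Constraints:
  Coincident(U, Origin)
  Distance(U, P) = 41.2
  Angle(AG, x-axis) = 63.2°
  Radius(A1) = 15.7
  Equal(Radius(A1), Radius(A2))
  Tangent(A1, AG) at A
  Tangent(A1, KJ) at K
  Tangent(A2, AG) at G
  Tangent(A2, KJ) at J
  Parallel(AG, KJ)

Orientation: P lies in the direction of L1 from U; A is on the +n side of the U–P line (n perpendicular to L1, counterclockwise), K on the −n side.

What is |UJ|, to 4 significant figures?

44.09

Tangency of A1 to both parallel lines with radius 15.7 puts A and K at U ± 15.7·n: A = (-14.01, 7.079), K = (14.01, -7.079). Equal radii place G and J the same way about P: G = P + 15.7·n = (4.563, 43.85), J = P − 15.7·n = (32.59, 29.70). Then |UJ| = |J − U| = 44.09.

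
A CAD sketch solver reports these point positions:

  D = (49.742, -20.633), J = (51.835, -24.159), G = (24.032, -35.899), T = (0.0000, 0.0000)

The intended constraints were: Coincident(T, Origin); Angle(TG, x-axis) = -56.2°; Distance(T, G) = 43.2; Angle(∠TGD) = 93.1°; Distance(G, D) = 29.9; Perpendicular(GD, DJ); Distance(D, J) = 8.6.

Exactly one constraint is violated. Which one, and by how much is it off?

Distance(D, J) = 8.6 — off by 4.50.

T = (0.00, 0.00) ✓; TG at -56.20° ✓; |TG| = 43.20 ✓; ∠TGD = 93.10° ✓; |GD| = 29.90 ✓; ∠(GD, DJ) = 90.01° ✓; |DJ| = 4.100 ✗.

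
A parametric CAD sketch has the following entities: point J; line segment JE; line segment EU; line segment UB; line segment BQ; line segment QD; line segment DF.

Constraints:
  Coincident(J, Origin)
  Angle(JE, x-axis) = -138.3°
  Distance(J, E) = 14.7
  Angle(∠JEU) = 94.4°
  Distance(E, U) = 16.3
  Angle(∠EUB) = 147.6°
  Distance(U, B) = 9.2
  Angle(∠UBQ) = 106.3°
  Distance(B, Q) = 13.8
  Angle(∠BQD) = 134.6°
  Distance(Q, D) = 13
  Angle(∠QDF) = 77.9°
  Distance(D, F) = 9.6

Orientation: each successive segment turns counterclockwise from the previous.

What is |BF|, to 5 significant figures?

20.682

∠BQD = 134.6° gives QD at 98.800° from the x-axis; with |QD| = 13.0, D = (13.770, -2.0111). ∠QDF = 77.9° gives DF at -159.10° from the x-axis; with |DF| = 9.6, F = (4.8013, -5.4357). Then |BF| = |F − B| = 20.682.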